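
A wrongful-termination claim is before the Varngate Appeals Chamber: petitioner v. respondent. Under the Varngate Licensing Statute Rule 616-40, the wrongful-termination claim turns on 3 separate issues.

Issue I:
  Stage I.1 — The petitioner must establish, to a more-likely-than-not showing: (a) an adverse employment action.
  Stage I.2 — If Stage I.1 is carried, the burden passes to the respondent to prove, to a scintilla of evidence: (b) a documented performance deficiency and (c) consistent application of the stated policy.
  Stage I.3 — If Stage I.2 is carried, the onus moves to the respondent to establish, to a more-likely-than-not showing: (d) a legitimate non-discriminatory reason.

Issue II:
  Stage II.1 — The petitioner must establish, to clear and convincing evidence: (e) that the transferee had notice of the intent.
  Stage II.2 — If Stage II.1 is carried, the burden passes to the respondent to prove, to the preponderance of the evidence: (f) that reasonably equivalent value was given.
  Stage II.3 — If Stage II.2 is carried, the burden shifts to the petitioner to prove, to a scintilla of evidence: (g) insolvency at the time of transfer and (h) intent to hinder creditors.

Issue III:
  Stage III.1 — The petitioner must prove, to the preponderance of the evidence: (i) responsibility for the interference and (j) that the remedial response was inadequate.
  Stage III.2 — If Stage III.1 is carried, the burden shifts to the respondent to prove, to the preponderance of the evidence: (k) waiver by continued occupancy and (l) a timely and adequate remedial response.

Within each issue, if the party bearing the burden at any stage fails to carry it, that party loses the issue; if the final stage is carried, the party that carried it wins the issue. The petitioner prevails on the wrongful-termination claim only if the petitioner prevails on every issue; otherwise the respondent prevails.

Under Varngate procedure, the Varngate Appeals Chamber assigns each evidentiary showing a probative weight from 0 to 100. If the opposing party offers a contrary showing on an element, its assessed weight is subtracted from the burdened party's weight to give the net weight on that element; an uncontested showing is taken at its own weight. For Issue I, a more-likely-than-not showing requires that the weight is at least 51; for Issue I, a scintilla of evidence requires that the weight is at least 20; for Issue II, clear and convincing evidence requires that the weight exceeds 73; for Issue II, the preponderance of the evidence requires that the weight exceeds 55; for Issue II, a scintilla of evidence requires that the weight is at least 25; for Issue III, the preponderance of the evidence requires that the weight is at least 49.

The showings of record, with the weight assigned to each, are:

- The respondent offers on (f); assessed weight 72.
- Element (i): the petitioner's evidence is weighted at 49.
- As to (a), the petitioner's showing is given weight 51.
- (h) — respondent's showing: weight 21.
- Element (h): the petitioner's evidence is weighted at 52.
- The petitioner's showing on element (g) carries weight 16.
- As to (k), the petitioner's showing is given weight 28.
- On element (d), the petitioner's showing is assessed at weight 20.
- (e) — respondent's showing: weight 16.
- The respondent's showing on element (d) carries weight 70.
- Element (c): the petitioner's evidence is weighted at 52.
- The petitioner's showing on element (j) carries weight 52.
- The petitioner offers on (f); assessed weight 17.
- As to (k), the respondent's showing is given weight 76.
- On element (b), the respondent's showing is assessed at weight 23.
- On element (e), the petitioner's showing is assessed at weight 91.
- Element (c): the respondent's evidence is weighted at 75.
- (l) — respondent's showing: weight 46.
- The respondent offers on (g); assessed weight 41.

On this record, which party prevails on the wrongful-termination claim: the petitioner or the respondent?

petitioner

— Issue I —
Stage I.1 (petitioner, a more-likely-than-not showing, weight is at least 51): (a) 51 ≥ 51 — meets.
  All elements met. The burden passes to the respondent.
Stage I.2 (respondent, a scintilla of evidence, weight is at least 20): (b) 23 ≥ 20 — meets; (c) net 75−52=23 ≥ 20 — meets.
  All elements met. The respondent retains the burden for Stage I.3.
Stage I.3 (respondent, a more-likely-than-not showing, weight is at least 51): (d) net 70−20=50 < 51 — fails.
  Stage I.3 not carried; the respondent fails its burden.
The analysis ends at Stage I.3; the petitioner prevails on this issue.
— Issue II —
Stage II.1 (petitioner, clear and convincing evidence, weight exceeds 73): (e) net 91−16=75 > 73 — meets.
  Stage II.1 is satisfied; the onus moves to the respondent.
Stage II.2 (respondent, the preponderance of the evidence, weight exceeds 55): (f) net 72−17=55 ≤ 55 — fails.
  Stage II.2 not carried; the respondent fails its burden.
The analysis ends at Stage II.2; the petitioner prevails on this issue.
— Issue III —
Stage III.1 — burden on petitioner; standard: the preponderance of the evidence (weight is at least 49).
    (i): 49 ≥ 49 [met]
    (j): 52 ≥ 49 [met]
  Stage III.1 is satisfied; the onus moves to the respondent.
Stage III.2 — burden on respondent; standard: the preponderance of the evidence (weight is at least 49).
    (k): 76 − 28 = 48 < 49 [not met]
    (l): 46 < 49 [not met]
  Not every element is met, so the respondent fails to carry Stage III.2.
The petitioner prevails on this issue.
Per-issue: Issue I → petitioner; Issue II → petitioner; Issue III → petitioner. The petitioner must prevail on every issue; overall, the petitioner prevails.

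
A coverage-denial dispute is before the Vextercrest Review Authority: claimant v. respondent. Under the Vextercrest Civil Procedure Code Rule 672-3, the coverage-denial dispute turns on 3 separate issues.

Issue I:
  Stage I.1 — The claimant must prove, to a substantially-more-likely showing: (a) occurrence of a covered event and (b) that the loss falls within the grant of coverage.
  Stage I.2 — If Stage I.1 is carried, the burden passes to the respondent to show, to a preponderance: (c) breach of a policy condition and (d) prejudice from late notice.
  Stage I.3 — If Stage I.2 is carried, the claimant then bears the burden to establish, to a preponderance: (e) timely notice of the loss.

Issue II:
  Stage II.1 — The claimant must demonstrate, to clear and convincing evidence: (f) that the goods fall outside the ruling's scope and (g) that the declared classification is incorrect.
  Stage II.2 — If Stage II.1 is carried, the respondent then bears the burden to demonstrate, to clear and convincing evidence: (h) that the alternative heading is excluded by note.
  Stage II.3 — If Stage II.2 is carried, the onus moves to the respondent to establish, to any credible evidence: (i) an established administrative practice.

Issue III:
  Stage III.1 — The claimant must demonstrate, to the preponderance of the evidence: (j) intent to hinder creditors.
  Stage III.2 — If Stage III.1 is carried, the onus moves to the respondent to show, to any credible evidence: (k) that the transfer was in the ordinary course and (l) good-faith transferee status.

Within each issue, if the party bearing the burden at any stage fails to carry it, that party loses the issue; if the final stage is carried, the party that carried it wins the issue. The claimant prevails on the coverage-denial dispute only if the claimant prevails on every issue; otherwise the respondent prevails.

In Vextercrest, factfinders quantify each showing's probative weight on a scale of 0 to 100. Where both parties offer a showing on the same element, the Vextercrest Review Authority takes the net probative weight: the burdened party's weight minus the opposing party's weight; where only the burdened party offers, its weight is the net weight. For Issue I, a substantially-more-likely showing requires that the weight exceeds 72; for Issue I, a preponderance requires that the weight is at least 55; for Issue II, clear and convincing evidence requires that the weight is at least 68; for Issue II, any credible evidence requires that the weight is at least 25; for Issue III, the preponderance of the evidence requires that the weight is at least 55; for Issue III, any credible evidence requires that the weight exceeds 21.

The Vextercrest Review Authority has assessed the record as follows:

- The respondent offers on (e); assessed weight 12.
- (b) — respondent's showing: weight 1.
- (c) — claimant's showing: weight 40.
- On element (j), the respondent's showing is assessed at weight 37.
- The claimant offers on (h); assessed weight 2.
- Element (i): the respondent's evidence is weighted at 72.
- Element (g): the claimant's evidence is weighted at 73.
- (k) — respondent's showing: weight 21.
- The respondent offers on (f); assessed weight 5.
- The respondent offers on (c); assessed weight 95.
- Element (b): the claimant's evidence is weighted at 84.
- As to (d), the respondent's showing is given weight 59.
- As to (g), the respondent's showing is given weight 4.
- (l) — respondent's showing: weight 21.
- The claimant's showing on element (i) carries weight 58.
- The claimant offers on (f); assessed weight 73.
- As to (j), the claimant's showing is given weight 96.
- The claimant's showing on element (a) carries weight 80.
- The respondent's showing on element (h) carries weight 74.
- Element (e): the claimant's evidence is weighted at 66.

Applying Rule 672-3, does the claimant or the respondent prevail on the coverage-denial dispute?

— Issue I —
At Stage I.1 the claimant must meet a substantially-more-likely showing (weight exceeds 72): on (a) the weight is 80, which does exceed 72, so (a) meets the standard; on (b) the weight is 84 less the opposing 1 gives net 83, which does exceed 72, so (b) meets the standard.
  The claimant carries Stage I.1; the respondent now bears the burden.
At Stage I.2 the respondent must meet a preponderance (weight is at least 55): on (c) the weight is 95 less the opposing 40 gives net 55, ≥ 55, so (c) meets the standard; on (d) the weight is 59, which does reach 55, so (d) meets the standard.
  Stage I.2 is satisfied; the onus moves to the claimant.
At Stage I.3 the claimant must meet a preponderance (weight is at least 55): on (e) the weight is 66 less the opposing 12 gives net 54, < 55, so (e) does not meet the standard.
  Not every element is met, so the claimant fails to carry Stage I.3.
The analysis ends at Stage I.3; the respondent prevails on this issue.
— Issue II —
Stage II.1 — burden on claimant; standard: clear and convincing evidence (weight is at least 68).
    (f): 73 − 5 = 68 ≥ 68 [met]
    (g): 73 − 4 = 69 ≥ 68 [met]
  The claimant carries Stage II.1; the respondent now bears the burden.
Stage II.2 — burden on respondent; standard: clear and convincing evidence (weight is at least 68).
    (h): 74 − 2 = 72 ≥ 68 [met]
  Stage II.2 carried; the burden remains with the respondent.
Stage II.3 — burden on respondent; standard: any credible evidence (weight is at least 25).
    (i): 72 − 58 = 14 < 25 [not met]
  Stage II.3 not carried; the respondent fails its burden.
So the claimant prevails on this issue.
— Issue III —
Stage III.1 — burden on claimant; standard: the preponderance of the evidence (weight is at least 55).
    (j): 96 − 37 = 59 ≥ 55 [met]
  Stage III.1 is satisfied; the onus moves to the respondent.
Stage III.2 — burden on respondent; standard: any credible evidence (weight exceeds 21).
    (k): 21 ≤ 21 [not met]
    (l): 21 ≤ 21 [not met]
  The respondent does not carry Stage III.2.
The claimant prevails on this issue.
Per-issue: Issue I → respondent; Issue II → claimant; Issue III → claimant. The claimant must prevail on every issue; overall, the respondent prevails.

respondent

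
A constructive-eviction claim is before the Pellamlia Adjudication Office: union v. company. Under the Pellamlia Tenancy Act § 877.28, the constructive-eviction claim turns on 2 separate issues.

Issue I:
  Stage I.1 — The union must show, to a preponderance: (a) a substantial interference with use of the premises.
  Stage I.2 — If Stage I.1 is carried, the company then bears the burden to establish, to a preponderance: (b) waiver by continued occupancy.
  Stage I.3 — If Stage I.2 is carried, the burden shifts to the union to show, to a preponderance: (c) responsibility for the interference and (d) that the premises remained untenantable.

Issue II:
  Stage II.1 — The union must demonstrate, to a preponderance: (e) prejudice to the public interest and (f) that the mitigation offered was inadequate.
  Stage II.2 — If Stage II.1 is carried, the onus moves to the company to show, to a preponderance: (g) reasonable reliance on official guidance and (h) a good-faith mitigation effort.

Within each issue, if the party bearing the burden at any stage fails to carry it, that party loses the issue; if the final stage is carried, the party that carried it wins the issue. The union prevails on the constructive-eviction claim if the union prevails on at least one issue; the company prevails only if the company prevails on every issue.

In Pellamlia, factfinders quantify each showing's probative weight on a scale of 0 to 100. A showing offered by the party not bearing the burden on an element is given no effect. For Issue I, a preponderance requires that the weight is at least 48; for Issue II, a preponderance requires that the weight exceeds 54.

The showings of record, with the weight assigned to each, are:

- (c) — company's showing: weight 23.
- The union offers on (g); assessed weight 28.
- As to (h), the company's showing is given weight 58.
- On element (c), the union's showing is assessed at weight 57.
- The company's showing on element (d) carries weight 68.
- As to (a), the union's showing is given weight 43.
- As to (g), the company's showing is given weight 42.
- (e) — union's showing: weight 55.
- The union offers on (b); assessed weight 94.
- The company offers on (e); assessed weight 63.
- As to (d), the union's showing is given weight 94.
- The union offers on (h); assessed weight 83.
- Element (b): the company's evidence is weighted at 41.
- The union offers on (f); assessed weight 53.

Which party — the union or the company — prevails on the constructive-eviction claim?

— Issue I —
At Stage I.1 the union must meet a preponderance (weight is at least 48): on (a) the weight is 43, which does not reach 48, so (a) does not meet the standard.
  Not every element is met, so the union fails to carry Stage I.1.
The analysis ends at Stage I.1; the company prevails on this issue.
— Issue II —
At Stage II.1 the union must meet a preponderance (weight exceeds 54): on (e) the weight is 55 (the company's 63 is given no effect), > 54, so (e) meets the standard; on (f) the weight is 53, which does not exceed 54, so (f) does not meet the standard.
  The union does not carry Stage II.1.
So the company prevails on this issue.
Per-issue: Issue I → company; Issue II → company. The union must prevail on at least one issue; overall, the company prevails.

company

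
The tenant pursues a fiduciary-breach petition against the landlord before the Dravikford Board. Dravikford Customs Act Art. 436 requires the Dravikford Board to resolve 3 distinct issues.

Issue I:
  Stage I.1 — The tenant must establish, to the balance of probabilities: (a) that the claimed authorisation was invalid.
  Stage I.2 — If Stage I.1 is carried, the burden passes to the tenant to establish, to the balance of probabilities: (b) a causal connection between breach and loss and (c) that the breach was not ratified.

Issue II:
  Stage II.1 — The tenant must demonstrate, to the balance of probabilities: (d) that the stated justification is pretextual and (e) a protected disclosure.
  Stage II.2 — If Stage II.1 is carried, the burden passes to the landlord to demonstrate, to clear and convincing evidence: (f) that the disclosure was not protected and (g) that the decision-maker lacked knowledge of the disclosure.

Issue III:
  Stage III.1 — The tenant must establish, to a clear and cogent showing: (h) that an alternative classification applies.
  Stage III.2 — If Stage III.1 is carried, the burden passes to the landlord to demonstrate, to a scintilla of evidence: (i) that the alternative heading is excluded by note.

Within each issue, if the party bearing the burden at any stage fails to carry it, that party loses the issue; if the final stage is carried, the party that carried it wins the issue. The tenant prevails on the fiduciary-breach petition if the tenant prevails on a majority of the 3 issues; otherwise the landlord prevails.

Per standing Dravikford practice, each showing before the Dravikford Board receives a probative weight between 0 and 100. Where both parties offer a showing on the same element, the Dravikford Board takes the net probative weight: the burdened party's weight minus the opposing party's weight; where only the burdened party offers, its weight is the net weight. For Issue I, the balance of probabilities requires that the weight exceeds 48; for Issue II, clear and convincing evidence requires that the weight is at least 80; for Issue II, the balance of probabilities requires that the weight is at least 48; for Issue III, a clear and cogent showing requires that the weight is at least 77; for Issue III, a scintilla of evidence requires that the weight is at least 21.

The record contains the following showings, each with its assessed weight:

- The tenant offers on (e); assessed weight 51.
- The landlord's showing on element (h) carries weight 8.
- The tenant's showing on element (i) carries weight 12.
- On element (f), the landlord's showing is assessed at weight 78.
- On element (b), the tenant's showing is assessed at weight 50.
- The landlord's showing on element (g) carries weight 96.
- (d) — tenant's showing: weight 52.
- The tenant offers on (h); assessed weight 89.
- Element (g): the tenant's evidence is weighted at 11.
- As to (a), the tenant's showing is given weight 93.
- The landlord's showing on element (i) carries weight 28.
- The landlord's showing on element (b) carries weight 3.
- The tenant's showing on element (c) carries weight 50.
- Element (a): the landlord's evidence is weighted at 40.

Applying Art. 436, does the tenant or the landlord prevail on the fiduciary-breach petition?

— Issue I —
Stage I.1 (tenant, the balance of probabilities, weight exceeds 48): (a) net 93−40=53 > 48 — meets.
  Stage I.1 is satisfied; the tenant continues to bear the burden.
Stage I.2 (tenant, the balance of probabilities, weight exceeds 48): (b) net 50−3=47 ≤ 48 — fails; (c) 50 > 48 — meets.
  The tenant does not carry Stage I.2.
The analysis ends at Stage I.2; the landlord prevails on this issue.
— Issue II —
Stage II.1 — burden on tenant; standard: the balance of probabilities (weight is at least 48).
    (d): 52 ≥ 48 [met]
    (e): 51 ≥ 48 [met]
  Stage II.1 carried; the burden shifts to the landlord.
Stage II.2 — burden on landlord; standard: clear and convincing evidence (weight is at least 80).
    (f): 78 < 80 [not met]
    (g): 96 − 11 = 85 ≥ 80 [met]
  The landlord does not carry Stage II.2.
So the tenant prevails on this issue.
— Issue III —
Stage III.1 — burden on tenant; standard: a clear and cogent showing (weight is at least 77).
    (h): 89 − 8 = 81 ≥ 77 [met]
  Stage III.1 carried; the burden shifts to the landlord.
Stage III.2 — burden on landlord; standard: a scintilla of evidence (weight is at least 21).
    (i): 28 − 12 = 16 < 21 [not met]
  The landlord does not carry Stage III.2.
The analysis ends at Stage III.2; the tenant prevails on this issue.
Per-issue: Issue I → landlord; Issue II → tenant; Issue III → tenant. The tenant must prevail on a majority of issues; overall, the tenant prevails.

tenant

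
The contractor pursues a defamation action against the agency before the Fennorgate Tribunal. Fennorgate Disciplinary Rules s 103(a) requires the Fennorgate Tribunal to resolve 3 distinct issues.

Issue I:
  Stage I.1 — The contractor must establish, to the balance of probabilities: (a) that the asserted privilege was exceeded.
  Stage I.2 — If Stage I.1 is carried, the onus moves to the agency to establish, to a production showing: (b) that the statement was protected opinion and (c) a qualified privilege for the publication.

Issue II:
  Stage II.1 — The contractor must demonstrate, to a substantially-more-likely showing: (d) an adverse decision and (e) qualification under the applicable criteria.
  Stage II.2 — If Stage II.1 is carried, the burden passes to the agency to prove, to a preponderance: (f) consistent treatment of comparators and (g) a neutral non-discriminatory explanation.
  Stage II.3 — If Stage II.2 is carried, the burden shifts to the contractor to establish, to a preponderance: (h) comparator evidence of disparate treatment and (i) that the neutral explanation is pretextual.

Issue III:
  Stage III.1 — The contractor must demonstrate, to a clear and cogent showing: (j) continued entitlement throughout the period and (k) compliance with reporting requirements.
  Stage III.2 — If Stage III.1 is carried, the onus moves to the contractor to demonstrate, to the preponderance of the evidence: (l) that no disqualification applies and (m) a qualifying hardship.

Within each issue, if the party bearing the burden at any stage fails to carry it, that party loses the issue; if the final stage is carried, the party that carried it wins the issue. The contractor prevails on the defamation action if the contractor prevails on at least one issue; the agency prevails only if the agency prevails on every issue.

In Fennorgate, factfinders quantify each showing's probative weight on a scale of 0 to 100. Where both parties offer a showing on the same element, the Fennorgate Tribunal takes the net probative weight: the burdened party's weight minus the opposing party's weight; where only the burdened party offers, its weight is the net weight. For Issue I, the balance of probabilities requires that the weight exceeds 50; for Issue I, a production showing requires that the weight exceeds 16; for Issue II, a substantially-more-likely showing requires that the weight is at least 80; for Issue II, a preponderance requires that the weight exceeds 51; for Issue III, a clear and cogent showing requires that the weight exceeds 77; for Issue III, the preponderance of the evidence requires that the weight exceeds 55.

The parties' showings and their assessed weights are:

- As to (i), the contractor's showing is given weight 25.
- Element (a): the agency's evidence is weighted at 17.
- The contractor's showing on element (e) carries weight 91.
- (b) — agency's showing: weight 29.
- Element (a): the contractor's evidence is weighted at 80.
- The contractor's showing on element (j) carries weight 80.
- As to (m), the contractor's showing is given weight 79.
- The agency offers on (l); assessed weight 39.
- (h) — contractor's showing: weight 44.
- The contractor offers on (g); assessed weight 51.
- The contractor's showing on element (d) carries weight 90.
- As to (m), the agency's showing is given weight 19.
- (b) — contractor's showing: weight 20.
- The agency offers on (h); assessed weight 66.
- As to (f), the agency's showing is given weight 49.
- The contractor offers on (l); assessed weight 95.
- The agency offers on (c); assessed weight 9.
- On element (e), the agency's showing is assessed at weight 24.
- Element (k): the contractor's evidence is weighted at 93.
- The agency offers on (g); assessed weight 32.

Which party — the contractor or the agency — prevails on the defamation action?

contractor

— Issue I —
At Stage I.1 the contractor must meet the balance of probabilities (weight exceeds 50): on (a) the weight is 80 less the opposing 17 gives net 63, which does exceed 50, so (a) meets the standard.
  Stage I.1 carried; the burden shifts to the agency.
At Stage I.2 the agency must meet a production showing (weight exceeds 16): on (b) the weight is 29 less the opposing 20 gives net 9, ≤ 16, so (b) does not meet the standard; on (c) the weight is 9, which does not exceed 16, so (c) does not meet the standard.
  Not every element is met, so the agency fails to carry Stage I.2.
So the contractor prevails on this issue.
— Issue II —
At Stage II.1 the contractor must meet a substantially-more-likely showing (weight is at least 80): on (d) the weight is 90, which does reach 80, so (d) meets the standard; on (e) the weight is 91 less the opposing 24 gives net 67, which does not reach 80, so (e) does not meet the standard.
  The contractor does not carry Stage II.1.
The analysis ends at Stage II.1; the agency prevails on this issue.
— Issue III —
Stage III.1 (contractor, a clear and cogent showing, weight exceeds 77): (j) 80 > 77 — meets; (k) 93 > 77 — meets.
  Stage III.1 is satisfied; the contractor continues to bear the burden.
Stage III.2 (contractor, the preponderance of the evidence, weight exceeds 55): (l) net 95−39=56 > 55 — meets; (m) net 79−19=60 > 55 — meets.
  The contractor carries the last stage.
All stages carried — the contractor prevails on this issue.
Per-issue: Issue I → contractor; Issue II → agency; Issue III → contractor. The contractor must prevail on at least one issue; overall, the contractor prevails.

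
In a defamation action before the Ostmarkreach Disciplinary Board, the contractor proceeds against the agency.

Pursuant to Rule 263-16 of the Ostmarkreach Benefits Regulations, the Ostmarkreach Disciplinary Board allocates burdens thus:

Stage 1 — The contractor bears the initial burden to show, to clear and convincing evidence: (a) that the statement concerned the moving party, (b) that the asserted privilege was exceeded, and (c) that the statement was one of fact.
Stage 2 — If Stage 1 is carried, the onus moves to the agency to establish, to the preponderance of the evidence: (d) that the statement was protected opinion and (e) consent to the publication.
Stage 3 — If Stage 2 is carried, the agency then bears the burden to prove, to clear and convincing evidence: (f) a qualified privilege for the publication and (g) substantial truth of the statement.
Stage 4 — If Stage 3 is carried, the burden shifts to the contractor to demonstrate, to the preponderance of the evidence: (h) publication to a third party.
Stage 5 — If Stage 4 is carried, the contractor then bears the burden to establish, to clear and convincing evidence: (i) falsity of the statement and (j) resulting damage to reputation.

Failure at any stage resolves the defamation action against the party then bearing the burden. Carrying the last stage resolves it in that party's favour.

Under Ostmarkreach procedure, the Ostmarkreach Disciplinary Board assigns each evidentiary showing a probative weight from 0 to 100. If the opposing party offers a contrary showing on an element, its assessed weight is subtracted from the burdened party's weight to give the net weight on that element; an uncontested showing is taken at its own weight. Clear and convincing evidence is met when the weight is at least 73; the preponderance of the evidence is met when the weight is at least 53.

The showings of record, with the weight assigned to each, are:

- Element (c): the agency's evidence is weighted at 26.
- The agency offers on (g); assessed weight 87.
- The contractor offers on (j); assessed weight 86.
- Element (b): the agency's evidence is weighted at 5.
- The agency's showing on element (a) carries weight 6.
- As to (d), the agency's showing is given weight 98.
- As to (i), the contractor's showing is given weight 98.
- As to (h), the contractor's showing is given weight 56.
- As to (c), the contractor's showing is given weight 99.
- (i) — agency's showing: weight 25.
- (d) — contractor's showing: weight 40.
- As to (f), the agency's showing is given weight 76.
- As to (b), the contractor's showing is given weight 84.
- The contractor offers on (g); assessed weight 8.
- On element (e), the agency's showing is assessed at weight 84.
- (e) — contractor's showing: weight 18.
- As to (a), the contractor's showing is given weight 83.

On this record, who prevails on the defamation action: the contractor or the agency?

Stage 1 — burden on contractor; standard: clear and convincing evidence (weight is at least 73).
    (a): 83 − 6 = 77 ≥ 73 [met]
    (b): 84 − 5 = 79 ≥ 73 [met]
    (c): 99 − 26 = 73 ≥ 73 [met]
  The contractor carries Stage 1; the agency now bears the burden.
Stage 2 — burden on agency; standard: the preponderance of the evidence (weight is at least 53).
    (d): 98 − 40 = 58 ≥ 53 [met]
    (e): 84 − 18 = 66 ≥ 53 [met]
  Stage 2 is satisfied; the agency continues to bear the burden.
Stage 3 — burden on agency; standard: clear and convincing evidence (weight is at least 73).
    (f): 76 ≥ 73 [met]
    (g): 87 − 8 = 79 ≥ 73 [met]
  Stage 3 is satisfied; the onus moves to the contractor.
Stage 4 — burden on contractor; standard: the preponderance of the evidence (weight is at least 53).
    (h): 56 ≥ 53 [met]
  Stage 4 carried; the burden remains with the contractor.
Stage 5 — burden on contractor; standard: clear and convincing evidence (weight is at least 73).
    (i): 98 − 25 = 73 ≥ 73 [met]
    (j): 86 ≥ 73 [met]
  The contractor carries the last stage.
Every stage carried; the contractor prevails.

contractor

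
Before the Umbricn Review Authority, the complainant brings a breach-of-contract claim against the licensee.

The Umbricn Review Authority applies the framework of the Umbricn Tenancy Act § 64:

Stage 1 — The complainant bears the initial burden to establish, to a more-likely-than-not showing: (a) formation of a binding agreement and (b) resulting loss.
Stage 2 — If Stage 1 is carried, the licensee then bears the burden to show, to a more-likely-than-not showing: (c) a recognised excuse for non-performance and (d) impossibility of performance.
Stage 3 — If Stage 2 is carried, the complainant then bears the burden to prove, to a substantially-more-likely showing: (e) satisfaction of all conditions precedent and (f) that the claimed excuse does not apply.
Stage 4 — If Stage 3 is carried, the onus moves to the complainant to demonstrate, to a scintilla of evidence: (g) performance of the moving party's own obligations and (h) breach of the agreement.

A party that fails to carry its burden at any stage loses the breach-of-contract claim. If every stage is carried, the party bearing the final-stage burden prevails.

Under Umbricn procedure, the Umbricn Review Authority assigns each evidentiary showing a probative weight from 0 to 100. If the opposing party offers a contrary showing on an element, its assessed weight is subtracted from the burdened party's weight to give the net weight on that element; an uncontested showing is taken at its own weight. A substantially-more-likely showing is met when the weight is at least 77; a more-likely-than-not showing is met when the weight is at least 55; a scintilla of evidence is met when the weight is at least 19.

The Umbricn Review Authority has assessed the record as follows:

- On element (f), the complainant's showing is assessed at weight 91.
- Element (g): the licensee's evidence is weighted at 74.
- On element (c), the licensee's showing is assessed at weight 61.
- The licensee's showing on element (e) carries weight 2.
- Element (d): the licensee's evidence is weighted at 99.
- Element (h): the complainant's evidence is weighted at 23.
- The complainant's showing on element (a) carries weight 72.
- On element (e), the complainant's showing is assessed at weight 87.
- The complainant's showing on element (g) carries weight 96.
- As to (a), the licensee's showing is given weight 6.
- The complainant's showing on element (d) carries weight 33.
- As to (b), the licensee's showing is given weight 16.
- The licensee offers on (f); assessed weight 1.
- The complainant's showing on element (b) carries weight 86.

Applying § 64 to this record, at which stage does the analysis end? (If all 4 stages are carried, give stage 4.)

Stage 1 (complainant, a more-likely-than-not showing, weight is at least 55): (a) net 72−6=66 ≥ 55 — meets; (b) net 86−16=70 ≥ 55 — meets.
  The complainant carries Stage 1; the licensee now bears the burden.
Stage 2 (licensee, a more-likely-than-not showing, weight is at least 55): (c) 61 ≥ 55 — meets; (d) net 99−33=66 ≥ 55 — meets.
  Stage 2 carried; the burden shifts to the complainant.
Stage 3 (complainant, a substantially-more-likely showing, weight is at least 77): (e) net 87−2=85 ≥ 77 — meets; (f) net 91−1=90 ≥ 77 — meets.
  Stage 3 is satisfied; the complainant continues to bear the burden.
Stage 4 (complainant, a scintilla of evidence, weight is at least 19): (g) net 96−74=22 ≥ 19 — meets; (h) 23 ≥ 19 — meets.
  Stage 4 carried; the final stage is satisfied.
With every stage satisfied, the complainant prevails.

stage 4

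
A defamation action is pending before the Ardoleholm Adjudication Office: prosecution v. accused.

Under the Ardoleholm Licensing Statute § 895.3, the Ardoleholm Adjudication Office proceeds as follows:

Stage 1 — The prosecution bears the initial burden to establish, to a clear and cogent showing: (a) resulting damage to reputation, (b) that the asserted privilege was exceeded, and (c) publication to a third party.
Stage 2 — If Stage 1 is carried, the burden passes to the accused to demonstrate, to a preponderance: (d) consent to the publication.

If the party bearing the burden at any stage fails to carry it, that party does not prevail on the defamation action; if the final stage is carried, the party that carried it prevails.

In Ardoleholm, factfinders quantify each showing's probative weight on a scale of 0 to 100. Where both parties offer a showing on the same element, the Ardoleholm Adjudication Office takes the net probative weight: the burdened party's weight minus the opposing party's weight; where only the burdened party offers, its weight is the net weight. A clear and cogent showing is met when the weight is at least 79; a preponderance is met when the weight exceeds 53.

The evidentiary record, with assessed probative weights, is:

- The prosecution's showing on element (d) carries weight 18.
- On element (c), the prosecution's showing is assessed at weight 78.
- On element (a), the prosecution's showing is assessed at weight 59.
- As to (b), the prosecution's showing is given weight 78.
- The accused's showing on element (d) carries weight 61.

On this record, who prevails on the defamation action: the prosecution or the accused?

accused

Stage 1 — burden on prosecution; standard: a clear and cogent showing (weight is at least 79).
    (a): 59 < 79 [not met]
    (b): 78 < 79 [not met]
    (c): 78 < 79 [not met]
  Not every element is met, so the prosecution fails to carry Stage 1.
The analysis ends at Stage 1; the accused prevails.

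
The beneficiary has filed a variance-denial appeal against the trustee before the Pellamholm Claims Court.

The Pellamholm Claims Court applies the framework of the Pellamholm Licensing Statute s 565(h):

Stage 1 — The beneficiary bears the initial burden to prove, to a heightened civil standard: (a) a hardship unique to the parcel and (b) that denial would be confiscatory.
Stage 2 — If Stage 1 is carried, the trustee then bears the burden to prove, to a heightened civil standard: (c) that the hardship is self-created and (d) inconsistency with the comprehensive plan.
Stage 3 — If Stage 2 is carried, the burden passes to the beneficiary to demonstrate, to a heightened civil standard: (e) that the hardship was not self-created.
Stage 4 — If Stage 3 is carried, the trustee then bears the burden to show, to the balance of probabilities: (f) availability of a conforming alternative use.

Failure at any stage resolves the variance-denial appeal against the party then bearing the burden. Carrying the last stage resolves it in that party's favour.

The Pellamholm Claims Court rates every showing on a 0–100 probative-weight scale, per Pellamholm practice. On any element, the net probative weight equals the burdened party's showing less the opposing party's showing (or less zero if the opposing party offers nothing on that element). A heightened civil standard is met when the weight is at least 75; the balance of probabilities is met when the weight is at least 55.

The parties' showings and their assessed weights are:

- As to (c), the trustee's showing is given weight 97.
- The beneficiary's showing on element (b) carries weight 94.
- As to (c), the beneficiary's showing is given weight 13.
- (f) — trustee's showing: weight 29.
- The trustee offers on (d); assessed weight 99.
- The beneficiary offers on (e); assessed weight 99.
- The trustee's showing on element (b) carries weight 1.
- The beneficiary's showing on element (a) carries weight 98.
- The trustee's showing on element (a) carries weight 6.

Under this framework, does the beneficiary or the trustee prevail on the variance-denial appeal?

beneficiary

Stage 1 (beneficiary, a heightened civil standard, weight is at least 75): (a) net 98−6=92 ≥ 75 — meets; (b) net 94−1=93 ≥ 75 — meets.
  The beneficiary carries Stage 1; the trustee now bears the burden.
Stage 2 (trustee, a heightened civil standard, weight is at least 75): (c) net 97−13=84 ≥ 75 — meets; (d) 99 ≥ 75 — meets.
  Stage 2 carried; the burden shifts to the beneficiary.
Stage 3 (beneficiary, a heightened civil standard, weight is at least 75): (e) 99 ≥ 75 — meets.
  Stage 3 is satisfied; the onus moves to the trustee.
Stage 4 (trustee, the balance of probabilities, weight is at least 55): (f) 29 < 55 — fails.
  Stage 4 not carried; the trustee fails its burden.
The analysis ends at Stage 4; the beneficiary prevails.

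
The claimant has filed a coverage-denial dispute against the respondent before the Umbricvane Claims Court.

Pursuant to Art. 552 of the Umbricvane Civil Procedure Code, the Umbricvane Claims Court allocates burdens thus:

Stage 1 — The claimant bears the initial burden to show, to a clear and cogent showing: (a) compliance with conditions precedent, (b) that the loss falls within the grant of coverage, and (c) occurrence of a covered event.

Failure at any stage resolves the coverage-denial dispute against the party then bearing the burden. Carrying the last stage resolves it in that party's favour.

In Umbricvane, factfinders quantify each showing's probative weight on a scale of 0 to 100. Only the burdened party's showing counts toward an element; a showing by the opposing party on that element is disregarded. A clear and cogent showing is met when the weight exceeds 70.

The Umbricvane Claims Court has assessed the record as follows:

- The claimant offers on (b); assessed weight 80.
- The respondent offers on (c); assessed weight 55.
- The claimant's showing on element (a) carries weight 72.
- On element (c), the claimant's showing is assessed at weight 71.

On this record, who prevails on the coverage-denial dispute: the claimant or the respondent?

claimant

Stage 1 — burden on claimant; standard: a clear and cogent showing (weight exceeds 70).
    (a): 72 > 70 [met]
    (b): 80 > 70 [met]
    (c): 71 (respondent's 55 disregarded) > 70 [met]
  The claimant carries the last stage.
All stages carried — the claimant prevails.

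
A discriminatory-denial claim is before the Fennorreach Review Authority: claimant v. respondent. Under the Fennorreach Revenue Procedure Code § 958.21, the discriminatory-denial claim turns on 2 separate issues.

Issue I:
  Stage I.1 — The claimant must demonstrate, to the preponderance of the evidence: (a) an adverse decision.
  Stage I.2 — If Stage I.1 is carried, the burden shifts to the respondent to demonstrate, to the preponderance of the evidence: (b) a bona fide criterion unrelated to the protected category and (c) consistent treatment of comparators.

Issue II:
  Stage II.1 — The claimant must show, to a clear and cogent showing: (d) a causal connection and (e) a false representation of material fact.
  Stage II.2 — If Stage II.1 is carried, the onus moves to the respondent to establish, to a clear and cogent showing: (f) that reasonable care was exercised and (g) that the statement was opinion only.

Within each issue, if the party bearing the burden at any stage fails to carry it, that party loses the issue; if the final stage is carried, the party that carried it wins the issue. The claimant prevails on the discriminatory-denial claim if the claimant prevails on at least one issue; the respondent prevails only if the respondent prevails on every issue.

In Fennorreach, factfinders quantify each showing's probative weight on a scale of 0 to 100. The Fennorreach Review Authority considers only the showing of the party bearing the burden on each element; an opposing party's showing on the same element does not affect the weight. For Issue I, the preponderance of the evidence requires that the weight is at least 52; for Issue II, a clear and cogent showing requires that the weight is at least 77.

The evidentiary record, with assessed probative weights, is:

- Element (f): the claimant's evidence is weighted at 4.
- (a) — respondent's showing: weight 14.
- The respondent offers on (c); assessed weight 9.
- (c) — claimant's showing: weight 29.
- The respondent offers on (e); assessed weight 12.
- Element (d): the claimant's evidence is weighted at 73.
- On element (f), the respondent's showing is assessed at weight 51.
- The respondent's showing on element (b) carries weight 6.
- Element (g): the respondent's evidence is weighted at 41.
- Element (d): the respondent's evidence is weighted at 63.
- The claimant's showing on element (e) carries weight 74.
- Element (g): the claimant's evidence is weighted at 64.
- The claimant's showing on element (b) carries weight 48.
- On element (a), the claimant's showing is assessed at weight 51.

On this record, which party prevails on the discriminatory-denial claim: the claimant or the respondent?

— Issue I —
Stage I.1 — burden on claimant; standard: the preponderance of the evidence (weight is at least 52).
    (a): 51 (respondent's 14 disregarded) < 52 [not met]
  Stage I.1 not carried; the claimant fails its burden.
So the respondent prevails on this issue.
— Issue II —
Stage II.1 (claimant, a clear and cogent showing, weight is at least 77): (d) 73 (respondent's 63 disregarded) < 77 — fails; (e) 74 (respondent's 12 disregarded) < 77 — fails.
  Stage II.1 not carried; the claimant fails its burden.
So the respondent prevails on this issue.
Per-issue: Issue I → respondent; Issue II → respondent. The claimant must prevail on at least one issue; overall, the respondent prevails.

respondent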